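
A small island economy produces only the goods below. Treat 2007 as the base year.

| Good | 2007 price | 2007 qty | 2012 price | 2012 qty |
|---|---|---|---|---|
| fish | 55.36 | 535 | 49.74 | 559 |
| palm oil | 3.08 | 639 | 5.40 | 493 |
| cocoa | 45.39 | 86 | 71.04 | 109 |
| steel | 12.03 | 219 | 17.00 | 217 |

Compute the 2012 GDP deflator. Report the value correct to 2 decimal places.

Nominal GDP 2012 = 49.74·559 + 5.40·493 + 71.04·109 + 17.00·217 = 41899.22.
Real GDP 2012 (at 2007 prices) = 55.36·559 + 3.08·493 + 45.39·109 + 12.03·217 = 40022.70.
Deflator = Nominal/Real × 100 = 41899.22/40022.70 × 100 = 104.689.

104.69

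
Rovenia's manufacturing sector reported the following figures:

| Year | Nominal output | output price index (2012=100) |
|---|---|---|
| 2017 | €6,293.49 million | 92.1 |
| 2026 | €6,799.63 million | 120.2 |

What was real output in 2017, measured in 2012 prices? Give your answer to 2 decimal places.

Real output = Nominal / (output price index/100) = 6293.49 / 0.921 = 6833.32.

€6,833.32 million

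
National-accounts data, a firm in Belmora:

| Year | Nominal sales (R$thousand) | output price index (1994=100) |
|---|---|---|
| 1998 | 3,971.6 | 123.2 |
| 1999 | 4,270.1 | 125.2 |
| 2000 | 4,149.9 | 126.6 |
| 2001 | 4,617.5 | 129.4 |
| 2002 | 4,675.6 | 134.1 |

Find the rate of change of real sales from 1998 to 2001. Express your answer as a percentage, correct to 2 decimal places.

10.69%

Real sales 1998 = 3971.6/1.232 = 3223.70.
Real sales 2001 = 4617.5/1.294 = 3568.39.
Change = 3568.39/3223.70 − 1 = 0.1069.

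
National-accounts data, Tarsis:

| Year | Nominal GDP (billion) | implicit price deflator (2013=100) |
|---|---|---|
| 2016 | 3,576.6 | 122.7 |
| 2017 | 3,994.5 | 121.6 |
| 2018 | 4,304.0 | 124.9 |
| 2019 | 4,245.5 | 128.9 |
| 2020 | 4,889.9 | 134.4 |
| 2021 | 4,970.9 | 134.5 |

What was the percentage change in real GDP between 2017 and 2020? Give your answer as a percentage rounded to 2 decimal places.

Real GDP 2017 = 3994.5/1.216 = 3284.95.
Real GDP 2020 = 4889.9/1.344 = 3638.32.
Change = 3638.32/3284.95 − 1 = 0.1076.

10.76%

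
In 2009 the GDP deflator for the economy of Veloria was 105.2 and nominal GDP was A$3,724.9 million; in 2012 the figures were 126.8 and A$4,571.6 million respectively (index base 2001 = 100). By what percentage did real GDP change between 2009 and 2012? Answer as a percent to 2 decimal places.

Deflate each year: 2009 → 3724.9/1.052 = 3540.78; 2012 → 4571.6/1.268 = 3605.36.
So real GDP changed by 3605.36/3540.78 − 1 = 0.0182, i.e. 1.82%.

1.82%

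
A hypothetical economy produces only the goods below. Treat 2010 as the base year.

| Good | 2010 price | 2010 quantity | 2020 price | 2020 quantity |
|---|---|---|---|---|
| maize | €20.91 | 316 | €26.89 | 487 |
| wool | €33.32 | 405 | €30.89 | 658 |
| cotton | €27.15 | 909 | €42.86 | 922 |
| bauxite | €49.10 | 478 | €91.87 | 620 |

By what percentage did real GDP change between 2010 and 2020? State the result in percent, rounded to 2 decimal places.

Real GDP 2010 = Nominal GDP 2010 = 20.91·316 + 33.32·405 + 27.15·909 + 49.10·478 = 68251.31.
Real GDP 2020 (at 2010 prices) = 20.91·487 + 33.32·658 + 27.15·922 + 49.10·620 = 87582.03.
Real growth = 87582.03/68251.31 − 1 = 0.2832.

28.32%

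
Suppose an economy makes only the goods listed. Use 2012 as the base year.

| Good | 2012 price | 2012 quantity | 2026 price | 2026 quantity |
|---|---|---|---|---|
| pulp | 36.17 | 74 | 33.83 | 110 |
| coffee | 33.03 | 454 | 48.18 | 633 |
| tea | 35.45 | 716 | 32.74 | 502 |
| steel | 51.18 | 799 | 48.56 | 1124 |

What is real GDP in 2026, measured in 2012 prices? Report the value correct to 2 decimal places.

Real GDP 2026 = Σ (p_2012 × q_2026) = 36.17·110 + 33.03·633 + 35.45·502 + 51.18·1124 = 100208.91.

100208.91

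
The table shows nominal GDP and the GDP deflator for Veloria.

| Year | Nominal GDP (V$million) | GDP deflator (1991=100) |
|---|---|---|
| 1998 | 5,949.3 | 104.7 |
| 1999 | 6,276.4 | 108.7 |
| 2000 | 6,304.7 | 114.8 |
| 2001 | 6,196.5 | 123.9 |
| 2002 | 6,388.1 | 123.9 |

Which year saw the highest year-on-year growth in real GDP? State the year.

2002

1999: real = 6276.4/1.087 = 5774.06; growth vs 1998 (5682.23) = 1.62%.
2000: real = 6304.7/1.148 = 5491.90; growth vs 1999 (5774.06) = -4.89%.
2001: real = 6196.5/1.239 = 5001.21; growth vs 2000 (5491.90) = -8.93%.
2002: real = 6388.1/1.239 = 5155.85; growth vs 2001 (5001.21) = 3.09%.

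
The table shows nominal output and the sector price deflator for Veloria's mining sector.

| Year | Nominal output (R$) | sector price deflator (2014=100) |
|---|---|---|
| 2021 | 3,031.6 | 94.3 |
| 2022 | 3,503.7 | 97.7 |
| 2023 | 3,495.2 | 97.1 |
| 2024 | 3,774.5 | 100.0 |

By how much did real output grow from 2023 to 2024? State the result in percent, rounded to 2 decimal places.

Real output 2023 = 3495.2/0.971 = 3599.59.
Real output 2024 = 3774.5/1.000 = 3774.50.
Change = 3774.50/3599.59 − 1 = 0.0486.

4.86%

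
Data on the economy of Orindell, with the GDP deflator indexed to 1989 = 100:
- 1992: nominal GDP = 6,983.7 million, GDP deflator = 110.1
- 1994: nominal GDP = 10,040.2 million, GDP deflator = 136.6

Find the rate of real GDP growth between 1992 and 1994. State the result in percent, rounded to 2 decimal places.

Real GDP 1992 = 6983.7 / 1.101 = 6343.05.
Real GDP 1994 = 10040.2 / 1.366 = 7350.07.
Real growth = 7350.07 / 6343.05 − 1 = 0.1588.

15.88%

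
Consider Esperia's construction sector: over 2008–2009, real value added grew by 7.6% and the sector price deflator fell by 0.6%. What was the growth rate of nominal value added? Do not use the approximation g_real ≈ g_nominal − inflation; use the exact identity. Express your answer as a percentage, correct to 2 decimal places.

(1 + g_nom) = (1 + g_real)(1 + π) = 1.0760 × 0.9940 = 1.06954.

6.95%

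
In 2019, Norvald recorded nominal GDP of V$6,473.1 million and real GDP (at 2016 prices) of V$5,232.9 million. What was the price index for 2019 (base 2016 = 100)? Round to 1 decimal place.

price index = (Nominal / Real) × 100 = 6473.1 / 5232.9 × 100 = 123.70.

123.7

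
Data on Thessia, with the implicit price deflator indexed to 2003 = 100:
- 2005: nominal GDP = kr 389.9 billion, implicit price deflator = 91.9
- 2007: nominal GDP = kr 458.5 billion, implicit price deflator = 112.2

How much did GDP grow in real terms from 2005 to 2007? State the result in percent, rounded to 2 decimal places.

Deflate each year: 2005 → 389.9/0.919 = 424.27; 2007 → 458.5/1.122 = 408.65.
So real GDP changed by 408.65/424.27 − 1 = -0.0368, i.e. -3.68%.

-3.68%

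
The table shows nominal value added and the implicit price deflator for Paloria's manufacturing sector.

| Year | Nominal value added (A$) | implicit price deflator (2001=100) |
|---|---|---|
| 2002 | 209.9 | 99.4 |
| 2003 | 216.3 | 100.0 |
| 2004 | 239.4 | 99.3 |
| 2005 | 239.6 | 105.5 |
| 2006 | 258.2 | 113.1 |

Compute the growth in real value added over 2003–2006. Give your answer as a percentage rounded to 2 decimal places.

Real value added 2003 = 216.3/1.000 = 216.30.
Real value added 2006 = 258.2/1.131 = 228.29.
Change = 228.29/216.30 − 1 = 0.0554.

5.54%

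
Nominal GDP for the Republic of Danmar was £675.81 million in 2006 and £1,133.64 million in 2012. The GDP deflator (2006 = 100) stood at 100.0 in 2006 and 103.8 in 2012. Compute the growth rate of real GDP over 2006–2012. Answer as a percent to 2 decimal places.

Real GDP 2006 = 675.81 / 1.000 = 675.81.
Real GDP 2012 = 1133.64 / 1.038 = 1092.14.
Real growth = 1092.14 / 675.81 − 1 = 0.6160.

61.60%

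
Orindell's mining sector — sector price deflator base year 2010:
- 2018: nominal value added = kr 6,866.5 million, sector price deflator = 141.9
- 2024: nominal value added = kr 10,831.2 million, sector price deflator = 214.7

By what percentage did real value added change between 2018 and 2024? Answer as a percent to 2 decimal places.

4.25%

Real value added 2018 = 6866.5 / 1.419 = 4838.97.
Real value added 2024 = 10831.2 / 2.147 = 5044.81.
Real growth = 5044.81 / 4838.97 − 1 = 0.0425.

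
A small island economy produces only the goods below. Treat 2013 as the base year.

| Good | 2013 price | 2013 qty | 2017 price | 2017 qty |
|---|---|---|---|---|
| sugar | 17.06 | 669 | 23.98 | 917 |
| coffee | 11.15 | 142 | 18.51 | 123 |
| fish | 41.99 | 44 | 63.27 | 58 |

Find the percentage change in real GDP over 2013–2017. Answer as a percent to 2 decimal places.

31.04%

Real GDP 2013 = Nominal GDP 2013 = 17.06·669 + 11.15·142 + 41.99·44 = 14844.00.
Real GDP 2017 (at 2013 prices) = 17.06·917 + 11.15·123 + 41.99·58 = 19450.89.
Real growth = 19450.89/14844.00 − 1 = 0.3104.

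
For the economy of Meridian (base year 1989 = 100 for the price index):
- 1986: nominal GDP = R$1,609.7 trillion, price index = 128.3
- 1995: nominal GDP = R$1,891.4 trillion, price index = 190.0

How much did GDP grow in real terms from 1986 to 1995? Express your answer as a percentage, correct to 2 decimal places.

-20.66%

Deflate each year: 1986 → 1609.7/1.283 = 1254.64; 1995 → 1891.4/1.900 = 995.47.
So real GDP changed by 995.47/1254.64 − 1 = -0.2066, i.e. -20.66%.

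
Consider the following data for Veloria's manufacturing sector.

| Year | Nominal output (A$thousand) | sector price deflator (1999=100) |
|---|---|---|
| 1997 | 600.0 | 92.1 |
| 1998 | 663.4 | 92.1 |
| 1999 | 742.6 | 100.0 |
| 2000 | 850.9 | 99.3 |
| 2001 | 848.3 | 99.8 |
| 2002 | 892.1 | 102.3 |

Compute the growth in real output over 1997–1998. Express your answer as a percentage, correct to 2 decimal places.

10.57%

Real output 1997 = 600.0/0.921 = 651.47.
Real output 1998 = 663.4/0.921 = 720.30.
Change = 720.30/651.47 − 1 = 0.1057.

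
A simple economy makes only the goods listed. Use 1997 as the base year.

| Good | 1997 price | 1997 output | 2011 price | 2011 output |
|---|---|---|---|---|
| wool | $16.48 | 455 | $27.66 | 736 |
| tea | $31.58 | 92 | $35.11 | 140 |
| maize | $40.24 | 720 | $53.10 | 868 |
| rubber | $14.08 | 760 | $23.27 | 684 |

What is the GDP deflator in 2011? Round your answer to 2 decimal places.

Nominal GDP 2011 = 27.66·736 + 35.11·140 + 53.10·868 + 23.27·684 = 87280.64.
Real GDP 2011 (at 1997 prices) = 16.48·736 + 31.58·140 + 40.24·868 + 14.08·684 = 61109.52.
Deflator = Nominal/Real × 100 = 87280.64/61109.52 × 100 = 142.827.

142.83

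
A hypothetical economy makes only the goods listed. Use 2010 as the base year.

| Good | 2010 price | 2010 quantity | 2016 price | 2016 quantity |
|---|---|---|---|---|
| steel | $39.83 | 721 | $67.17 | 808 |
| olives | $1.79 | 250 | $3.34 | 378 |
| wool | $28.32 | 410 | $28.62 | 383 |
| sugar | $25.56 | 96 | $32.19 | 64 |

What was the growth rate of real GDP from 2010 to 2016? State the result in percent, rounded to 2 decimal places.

4.88%

Real GDP 2010 = Nominal GDP 2010 = 39.83·721 + 1.79·250 + 28.32·410 + 25.56·96 = 43229.89.
Real GDP 2016 (at 2010 prices) = 39.83·808 + 1.79·378 + 28.32·383 + 25.56·64 = 45341.66.
Real growth = 45341.66/43229.89 − 1 = 0.0488.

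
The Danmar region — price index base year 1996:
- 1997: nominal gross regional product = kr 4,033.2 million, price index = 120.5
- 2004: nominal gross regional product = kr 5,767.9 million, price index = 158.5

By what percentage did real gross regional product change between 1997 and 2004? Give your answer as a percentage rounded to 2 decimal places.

Real gross regional product 1997 = 4033.2 / 1.205 = 3347.05.
Real gross regional product 2004 = 5767.9 / 1.585 = 3639.05.
Real growth = 3639.05 / 3347.05 − 1 = 0.0872.

8.72%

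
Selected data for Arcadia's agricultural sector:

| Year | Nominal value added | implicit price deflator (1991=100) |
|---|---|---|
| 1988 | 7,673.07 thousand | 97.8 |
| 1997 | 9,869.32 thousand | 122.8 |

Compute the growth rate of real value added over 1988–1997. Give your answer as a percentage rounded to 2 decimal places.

2.44%

Real value added 1988 = 7673.07 / 0.978 = 7845.67.
Real value added 1997 = 9869.32 / 1.228 = 8036.91.
Real growth = 8036.91 / 7845.67 − 1 = 0.0244.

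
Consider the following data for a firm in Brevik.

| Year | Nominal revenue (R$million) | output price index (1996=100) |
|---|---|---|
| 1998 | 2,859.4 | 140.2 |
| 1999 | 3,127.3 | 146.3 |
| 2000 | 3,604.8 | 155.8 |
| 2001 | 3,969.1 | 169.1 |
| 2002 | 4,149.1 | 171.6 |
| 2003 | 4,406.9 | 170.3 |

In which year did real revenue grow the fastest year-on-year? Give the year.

2000

1999: real = 3127.3/1.463 = 2137.59; growth vs 1998 (2039.51) = 4.81%.
2000: real = 3604.8/1.558 = 2313.74; growth vs 1999 (2137.59) = 8.24%.
2001: real = 3969.1/1.691 = 2347.19; growth vs 2000 (2313.74) = 1.45%.
2002: real = 4149.1/1.716 = 2417.89; growth vs 2001 (2347.19) = 3.01%.
2003: real = 4406.9/1.703 = 2587.73; growth vs 2002 (2417.89) = 7.02%.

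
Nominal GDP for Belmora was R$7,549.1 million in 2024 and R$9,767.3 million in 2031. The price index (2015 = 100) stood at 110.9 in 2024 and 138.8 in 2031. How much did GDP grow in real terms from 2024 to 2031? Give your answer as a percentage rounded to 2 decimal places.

Real GDP 2024 = 7549.1 / 1.109 = 6807.12.
Real GDP 2031 = 9767.3 / 1.388 = 7036.96.
Real growth = 7036.96 / 6807.12 − 1 = 0.0338.

3.38%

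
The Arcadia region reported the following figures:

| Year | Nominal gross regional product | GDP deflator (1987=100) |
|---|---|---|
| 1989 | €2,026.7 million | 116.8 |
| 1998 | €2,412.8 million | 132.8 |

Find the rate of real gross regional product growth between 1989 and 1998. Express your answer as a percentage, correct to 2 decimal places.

4.71%

Real gross regional product 1989 = 2026.7 / 1.168 = 1735.19.
Real gross regional product 1998 = 2412.8 / 1.328 = 1816.87.
Real growth = 1816.87 / 1735.19 − 1 = 0.0471.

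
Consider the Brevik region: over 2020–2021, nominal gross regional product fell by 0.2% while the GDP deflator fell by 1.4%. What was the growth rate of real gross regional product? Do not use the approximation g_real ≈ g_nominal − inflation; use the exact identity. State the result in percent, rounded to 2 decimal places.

1.22%

(1 + g_nom) = (1 + g_real)(1 + π), so g_real = 0.9980 / 0.9860 − 1 = 0.01217.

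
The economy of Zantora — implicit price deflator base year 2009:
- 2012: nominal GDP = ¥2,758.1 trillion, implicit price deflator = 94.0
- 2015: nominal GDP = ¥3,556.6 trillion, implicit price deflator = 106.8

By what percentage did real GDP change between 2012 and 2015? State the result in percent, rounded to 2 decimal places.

13.50%

Deflate each year: 2012 → 2758.1/0.940 = 2934.15; 2015 → 3556.6/1.068 = 3330.15.
So real GDP changed by 3330.15/2934.15 − 1 = 0.1350, i.e. 13.50%.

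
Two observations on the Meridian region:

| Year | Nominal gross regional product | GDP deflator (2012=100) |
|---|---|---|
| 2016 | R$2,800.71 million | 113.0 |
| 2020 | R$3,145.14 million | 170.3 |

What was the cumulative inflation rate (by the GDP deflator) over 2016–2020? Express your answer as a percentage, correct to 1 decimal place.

50.7%

Price-level change = 170.3 / 113.0 − 1 = 0.5071.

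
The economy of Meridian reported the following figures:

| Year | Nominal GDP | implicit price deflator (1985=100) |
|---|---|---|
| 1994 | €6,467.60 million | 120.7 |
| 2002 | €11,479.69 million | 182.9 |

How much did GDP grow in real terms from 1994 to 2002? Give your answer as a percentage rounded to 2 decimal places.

17.13%

Deflate each year: 1994 → 6467.60/1.207 = 5358.41; 2002 → 11479.69/1.829 = 6276.48.
So real GDP changed by 6276.48/5358.41 − 1 = 0.1713, i.e. 17.13%.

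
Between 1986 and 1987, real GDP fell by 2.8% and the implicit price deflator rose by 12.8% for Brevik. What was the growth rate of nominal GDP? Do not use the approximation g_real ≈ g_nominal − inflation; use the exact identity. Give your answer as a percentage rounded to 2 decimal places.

(1 + g_nom) = (1 + g_real)(1 + π) = 0.9720 × 1.1280 = 1.09642.

9.64%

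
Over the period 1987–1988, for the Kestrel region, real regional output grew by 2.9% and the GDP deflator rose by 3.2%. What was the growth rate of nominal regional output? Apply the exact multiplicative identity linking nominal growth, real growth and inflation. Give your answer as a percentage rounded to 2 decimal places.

(1 + g_nom) = (1 + g_real)(1 + π) = 1.0290 × 1.0320 = 1.06193.

6.19%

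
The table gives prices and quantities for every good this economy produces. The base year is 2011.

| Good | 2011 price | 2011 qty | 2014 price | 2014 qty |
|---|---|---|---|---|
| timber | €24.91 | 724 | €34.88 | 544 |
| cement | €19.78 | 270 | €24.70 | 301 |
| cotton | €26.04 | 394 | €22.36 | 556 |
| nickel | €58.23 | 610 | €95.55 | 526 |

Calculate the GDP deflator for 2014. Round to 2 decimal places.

137.90

Nominal GDP 2014 = 34.88·544 + 24.70·301 + 22.36·556 + 95.55·526 = 89100.88.
Real GDP 2014 (at 2011 prices) = 24.91·544 + 19.78·301 + 26.04·556 + 58.23·526 = 64612.04.
Deflator = Nominal/Real × 100 = 89100.88/64612.04 × 100 = 137.901.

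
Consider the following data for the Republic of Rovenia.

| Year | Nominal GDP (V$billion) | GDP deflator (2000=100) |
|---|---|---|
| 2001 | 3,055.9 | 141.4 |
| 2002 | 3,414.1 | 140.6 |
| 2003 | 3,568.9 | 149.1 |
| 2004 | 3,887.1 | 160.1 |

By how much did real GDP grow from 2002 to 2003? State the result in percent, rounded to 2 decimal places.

Real GDP 2002 = 3414.1/1.406 = 2428.24.
Real GDP 2003 = 3568.9/1.491 = 2393.63.
Change = 2393.63/2428.24 − 1 = -0.0143.

-1.43%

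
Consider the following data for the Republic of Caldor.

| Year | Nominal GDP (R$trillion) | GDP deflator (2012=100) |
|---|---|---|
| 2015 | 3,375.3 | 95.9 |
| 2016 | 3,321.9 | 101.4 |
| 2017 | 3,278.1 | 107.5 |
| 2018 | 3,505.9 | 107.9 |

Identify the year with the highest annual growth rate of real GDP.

2018

2016: real = 3321.9/1.014 = 3276.04; growth vs 2015 (3519.60) = -6.92%.
2017: real = 3278.1/1.075 = 3049.40; growth vs 2016 (3276.04) = -6.92%.
2018: real = 3505.9/1.079 = 3249.21; growth vs 2017 (3049.40) = 6.55%.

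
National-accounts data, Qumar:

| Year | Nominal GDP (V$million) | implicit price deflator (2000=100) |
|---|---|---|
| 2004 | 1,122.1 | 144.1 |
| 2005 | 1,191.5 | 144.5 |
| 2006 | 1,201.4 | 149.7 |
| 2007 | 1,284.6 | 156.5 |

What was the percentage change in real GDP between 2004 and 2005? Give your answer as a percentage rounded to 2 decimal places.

5.89%

Real GDP 2004 = 1122.1/1.441 = 778.70.
Real GDP 2005 = 1191.5/1.445 = 824.57.
Change = 824.57/778.70 − 1 = 0.0589.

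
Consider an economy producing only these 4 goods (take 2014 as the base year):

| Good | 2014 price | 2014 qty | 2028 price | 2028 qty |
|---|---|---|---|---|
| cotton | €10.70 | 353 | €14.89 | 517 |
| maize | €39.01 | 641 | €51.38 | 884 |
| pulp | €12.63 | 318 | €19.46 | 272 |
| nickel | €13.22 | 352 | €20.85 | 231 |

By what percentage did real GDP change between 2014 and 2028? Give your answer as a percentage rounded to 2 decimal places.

24.17%

Real GDP 2014 = Nominal GDP 2014 = 10.70·353 + 39.01·641 + 12.63·318 + 13.22·352 = 37452.29.
Real GDP 2028 (at 2014 prices) = 10.70·517 + 39.01·884 + 12.63·272 + 13.22·231 = 46505.92.
Real growth = 46505.92/37452.29 − 1 = 0.2417.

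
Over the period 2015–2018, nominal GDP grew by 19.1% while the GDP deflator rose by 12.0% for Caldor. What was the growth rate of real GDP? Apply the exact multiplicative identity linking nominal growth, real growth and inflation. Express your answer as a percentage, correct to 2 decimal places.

6.34%

(1 + g_nom) = (1 + g_real)(1 + π), so g_real = 1.1910 / 1.1200 − 1 = 0.06339.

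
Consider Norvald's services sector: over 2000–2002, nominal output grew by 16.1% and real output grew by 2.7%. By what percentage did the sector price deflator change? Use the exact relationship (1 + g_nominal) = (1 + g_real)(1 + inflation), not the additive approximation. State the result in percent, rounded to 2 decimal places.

(1 + g_nom) = (1 + g_real)(1 + π), so π = 1.1610 / 1.0270 − 1 = 0.13048.

13.05%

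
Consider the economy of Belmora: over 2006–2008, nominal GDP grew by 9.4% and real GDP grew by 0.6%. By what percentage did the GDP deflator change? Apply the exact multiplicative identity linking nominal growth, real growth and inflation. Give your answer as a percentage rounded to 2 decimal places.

(1 + g_nom) = (1 + g_real)(1 + π), so π = 1.0940 / 1.0060 − 1 = 0.08748.

8.75%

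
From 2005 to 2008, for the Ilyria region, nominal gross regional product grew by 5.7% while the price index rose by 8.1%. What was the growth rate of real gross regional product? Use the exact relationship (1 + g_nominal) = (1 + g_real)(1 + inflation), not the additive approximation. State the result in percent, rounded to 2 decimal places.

-2.22%

(1 + g_nom) = (1 + g_real)(1 + π), so g_real = 1.0570 / 1.0810 − 1 = -0.02220.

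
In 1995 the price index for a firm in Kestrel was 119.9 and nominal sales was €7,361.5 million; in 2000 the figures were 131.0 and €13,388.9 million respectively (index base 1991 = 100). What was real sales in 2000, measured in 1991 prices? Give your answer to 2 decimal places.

Real sales = Nominal / (price index/100) = 13388.9 / 1.310 = 10220.53.

€10,220.53 million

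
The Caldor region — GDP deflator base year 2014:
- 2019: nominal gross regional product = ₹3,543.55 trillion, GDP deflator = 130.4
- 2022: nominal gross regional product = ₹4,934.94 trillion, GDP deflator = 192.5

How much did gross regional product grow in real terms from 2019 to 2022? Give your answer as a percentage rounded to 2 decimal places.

-5.66%

Deflate each year: 2019 → 3543.55/1.304 = 2717.45; 2022 → 4934.94/1.925 = 2563.61.
So real gross regional product changed by 2563.61/2717.45 − 1 = -0.0566, i.e. -5.66%.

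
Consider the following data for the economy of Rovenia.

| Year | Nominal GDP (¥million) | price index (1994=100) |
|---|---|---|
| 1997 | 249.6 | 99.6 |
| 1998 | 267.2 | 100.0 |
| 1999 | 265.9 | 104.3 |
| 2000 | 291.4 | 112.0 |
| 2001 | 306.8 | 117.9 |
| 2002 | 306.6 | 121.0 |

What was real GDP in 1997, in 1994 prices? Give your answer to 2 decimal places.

¥250.60 million

Real GDP 1997 = 249.6 / 0.996 = 250.60.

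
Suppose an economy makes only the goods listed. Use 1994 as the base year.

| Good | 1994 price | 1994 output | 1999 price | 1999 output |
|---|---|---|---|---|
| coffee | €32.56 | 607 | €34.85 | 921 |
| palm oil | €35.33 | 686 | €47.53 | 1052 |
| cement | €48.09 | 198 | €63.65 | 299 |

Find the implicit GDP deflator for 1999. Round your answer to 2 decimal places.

124.03

Nominal GDP 1999 = 34.85·921 + 47.53·1052 + 63.65·299 = 101129.76.
Real GDP 1999 (at 1994 prices) = 32.56·921 + 35.33·1052 + 48.09·299 = 81533.83.
Deflator = Nominal/Real × 100 = 101129.76/81533.83 × 100 = 124.034.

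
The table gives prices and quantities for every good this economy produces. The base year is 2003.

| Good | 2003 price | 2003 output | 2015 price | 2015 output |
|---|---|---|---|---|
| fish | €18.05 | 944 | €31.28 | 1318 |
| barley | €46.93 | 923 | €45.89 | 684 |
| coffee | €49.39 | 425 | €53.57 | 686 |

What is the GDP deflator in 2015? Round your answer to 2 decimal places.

Nominal GDP 2015 = 31.28·1318 + 45.89·684 + 53.57·686 = 109364.82.
Real GDP 2015 (at 2003 prices) = 18.05·1318 + 46.93·684 + 49.39·686 = 89771.56.
Deflator = Nominal/Real × 100 = 109364.82/89771.56 × 100 = 121.826.

121.83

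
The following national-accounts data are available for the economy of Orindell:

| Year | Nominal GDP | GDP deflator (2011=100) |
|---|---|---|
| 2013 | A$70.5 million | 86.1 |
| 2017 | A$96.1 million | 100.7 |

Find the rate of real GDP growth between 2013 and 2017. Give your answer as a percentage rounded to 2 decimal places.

16.55%

Deflate each year: 2013 → 70.5/0.861 = 81.88; 2017 → 96.1/1.007 = 95.43.
So real GDP changed by 95.43/81.88 − 1 = 0.1655, i.e. 16.55%.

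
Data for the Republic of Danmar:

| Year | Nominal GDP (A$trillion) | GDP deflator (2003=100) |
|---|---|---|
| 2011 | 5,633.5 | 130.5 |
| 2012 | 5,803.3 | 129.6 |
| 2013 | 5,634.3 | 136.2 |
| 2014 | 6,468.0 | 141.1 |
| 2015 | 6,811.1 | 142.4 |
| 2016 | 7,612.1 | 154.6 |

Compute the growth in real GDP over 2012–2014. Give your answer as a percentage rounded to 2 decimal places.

Real GDP 2012 = 5803.3/1.296 = 4477.85.
Real GDP 2014 = 6468.0/1.411 = 4583.98.
Change = 4583.98/4477.85 − 1 = 0.0237.

2.37%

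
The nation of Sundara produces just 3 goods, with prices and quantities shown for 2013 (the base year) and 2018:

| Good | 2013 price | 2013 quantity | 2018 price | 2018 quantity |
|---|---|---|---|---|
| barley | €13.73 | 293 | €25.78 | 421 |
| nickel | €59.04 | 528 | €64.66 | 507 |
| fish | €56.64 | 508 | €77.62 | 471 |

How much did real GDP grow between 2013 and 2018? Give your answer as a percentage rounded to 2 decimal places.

Real GDP 2013 = Nominal GDP 2013 = 13.73·293 + 59.04·528 + 56.64·508 = 63969.13.
Real GDP 2018 (at 2013 prices) = 13.73·421 + 59.04·507 + 56.64·471 = 62391.05.
Real growth = 62391.05/63969.13 − 1 = -0.0247.

-2.47%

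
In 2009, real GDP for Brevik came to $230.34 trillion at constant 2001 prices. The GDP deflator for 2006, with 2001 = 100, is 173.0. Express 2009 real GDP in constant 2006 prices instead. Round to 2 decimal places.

$398.49 trillion

Real GDP in 2006 prices = Real GDP in 2001 prices × (P_2006/P_2001) = 230.34 × 1.730 = 398.49.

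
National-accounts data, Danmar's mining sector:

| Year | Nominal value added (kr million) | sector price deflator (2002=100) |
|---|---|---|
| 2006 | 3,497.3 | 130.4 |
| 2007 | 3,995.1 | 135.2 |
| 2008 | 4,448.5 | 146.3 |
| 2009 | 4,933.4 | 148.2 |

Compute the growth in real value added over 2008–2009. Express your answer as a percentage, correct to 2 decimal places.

9.48%

Real value added 2008 = 4448.5/1.463 = 3040.67.
Real value added 2009 = 4933.4/1.482 = 3328.88.
Change = 3328.88/3040.67 − 1 = 0.0948.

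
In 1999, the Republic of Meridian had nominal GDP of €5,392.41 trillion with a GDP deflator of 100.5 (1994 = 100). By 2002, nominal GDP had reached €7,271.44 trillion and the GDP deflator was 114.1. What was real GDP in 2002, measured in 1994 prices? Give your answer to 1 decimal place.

€6,372.9 trillion

Real GDP = Nominal / (GDP deflator/100) = 7271.44 / 1.141 = 6372.87.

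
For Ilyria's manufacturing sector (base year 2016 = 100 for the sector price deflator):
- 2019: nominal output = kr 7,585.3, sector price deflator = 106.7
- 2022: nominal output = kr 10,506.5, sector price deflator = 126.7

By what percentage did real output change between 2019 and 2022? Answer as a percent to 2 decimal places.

16.65%

Deflate each year: 2019 → 7585.3/1.067 = 7109.00; 2022 → 10506.5/1.267 = 8292.42.
So real output changed by 8292.42/7109.00 − 1 = 0.1665, i.e. 16.65%.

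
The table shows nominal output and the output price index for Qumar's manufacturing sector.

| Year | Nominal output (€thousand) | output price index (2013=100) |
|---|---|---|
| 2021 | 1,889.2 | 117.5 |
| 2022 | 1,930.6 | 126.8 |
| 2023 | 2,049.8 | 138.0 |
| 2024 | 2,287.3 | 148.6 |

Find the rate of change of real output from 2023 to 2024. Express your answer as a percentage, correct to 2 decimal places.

Real output 2023 = 2049.8/1.380 = 1485.36.
Real output 2024 = 2287.3/1.486 = 1539.23.
Change = 1539.23/1485.36 − 1 = 0.0363.

3.63%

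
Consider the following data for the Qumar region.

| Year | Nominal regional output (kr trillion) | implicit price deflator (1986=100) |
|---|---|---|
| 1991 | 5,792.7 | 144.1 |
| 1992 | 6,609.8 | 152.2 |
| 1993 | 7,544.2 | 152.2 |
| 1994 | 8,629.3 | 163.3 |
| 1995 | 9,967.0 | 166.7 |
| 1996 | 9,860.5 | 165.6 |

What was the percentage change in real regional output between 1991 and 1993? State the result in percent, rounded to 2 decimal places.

Real regional output 1991 = 5792.7/1.441 = 4019.92.
Real regional output 1993 = 7544.2/1.522 = 4956.77.
Change = 4956.77/4019.92 − 1 = 0.2331.

23.31%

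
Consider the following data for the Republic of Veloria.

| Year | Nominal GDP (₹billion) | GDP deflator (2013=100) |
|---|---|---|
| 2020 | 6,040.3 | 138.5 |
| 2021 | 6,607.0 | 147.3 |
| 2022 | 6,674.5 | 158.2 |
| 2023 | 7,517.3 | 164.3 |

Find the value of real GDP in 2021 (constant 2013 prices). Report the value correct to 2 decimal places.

Real GDP 2021 = 6607.0 / 1.473 = 4485.40.

₹4,485.40 billion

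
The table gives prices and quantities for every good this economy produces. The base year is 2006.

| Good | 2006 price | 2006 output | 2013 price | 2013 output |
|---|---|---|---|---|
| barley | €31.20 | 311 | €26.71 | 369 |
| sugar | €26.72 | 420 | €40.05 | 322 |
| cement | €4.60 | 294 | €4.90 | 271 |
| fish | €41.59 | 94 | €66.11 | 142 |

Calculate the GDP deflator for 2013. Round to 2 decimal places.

122.73

Nominal GDP 2013 = 26.71·369 + 40.05·322 + 4.90·271 + 66.11·142 = 33467.61.
Real GDP 2013 (at 2006 prices) = 31.20·369 + 26.72·322 + 4.60·271 + 41.59·142 = 27269.02.
Deflator = Nominal/Real × 100 = 33467.61/27269.02 × 100 = 122.731.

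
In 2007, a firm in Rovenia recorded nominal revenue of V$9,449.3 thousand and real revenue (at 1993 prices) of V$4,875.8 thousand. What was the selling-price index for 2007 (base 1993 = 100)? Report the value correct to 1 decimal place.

selling-price index = (Nominal / Real) × 100 = 9449.3 / 4875.8 × 100 = 193.80.

193.8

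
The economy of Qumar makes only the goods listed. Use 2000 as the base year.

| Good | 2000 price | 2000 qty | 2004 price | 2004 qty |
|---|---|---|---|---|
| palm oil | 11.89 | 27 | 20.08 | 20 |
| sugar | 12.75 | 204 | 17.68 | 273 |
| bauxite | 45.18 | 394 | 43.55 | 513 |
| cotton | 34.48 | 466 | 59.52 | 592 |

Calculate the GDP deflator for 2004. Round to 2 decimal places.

Nominal GDP 2004 = 20.08·20 + 17.68·273 + 43.55·513 + 59.52·592 = 62805.23.
Real GDP 2004 (at 2000 prices) = 11.89·20 + 12.75·273 + 45.18·513 + 34.48·592 = 47308.05.
Deflator = Nominal/Real × 100 = 62805.23/47308.05 × 100 = 132.758.

132.76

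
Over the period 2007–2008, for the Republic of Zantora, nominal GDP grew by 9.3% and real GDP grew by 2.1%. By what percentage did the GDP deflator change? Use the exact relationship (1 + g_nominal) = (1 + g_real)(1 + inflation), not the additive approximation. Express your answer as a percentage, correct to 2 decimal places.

7.05%

(1 + g_nom) = (1 + g_real)(1 + π), so π = 1.0930 / 1.0210 − 1 = 0.07052.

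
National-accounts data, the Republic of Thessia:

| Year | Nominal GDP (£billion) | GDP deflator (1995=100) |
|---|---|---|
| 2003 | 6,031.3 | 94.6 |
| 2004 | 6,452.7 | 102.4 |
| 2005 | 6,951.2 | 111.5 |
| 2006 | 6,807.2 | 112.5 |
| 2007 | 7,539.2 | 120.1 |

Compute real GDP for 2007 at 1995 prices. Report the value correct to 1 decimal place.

Real GDP 2007 = 7539.2 / 1.201 = 6277.44.

£6,277.4 billion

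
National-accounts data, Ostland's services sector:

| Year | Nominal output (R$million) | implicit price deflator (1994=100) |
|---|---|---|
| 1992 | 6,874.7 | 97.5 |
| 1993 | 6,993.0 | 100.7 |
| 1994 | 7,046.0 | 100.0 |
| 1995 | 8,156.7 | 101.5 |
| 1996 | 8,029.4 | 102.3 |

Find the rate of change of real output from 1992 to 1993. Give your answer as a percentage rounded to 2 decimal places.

Real output 1992 = 6874.7/0.975 = 7050.97.
Real output 1993 = 6993.0/1.007 = 6944.39.
Change = 6944.39/7050.97 − 1 = -0.0151.

-1.51%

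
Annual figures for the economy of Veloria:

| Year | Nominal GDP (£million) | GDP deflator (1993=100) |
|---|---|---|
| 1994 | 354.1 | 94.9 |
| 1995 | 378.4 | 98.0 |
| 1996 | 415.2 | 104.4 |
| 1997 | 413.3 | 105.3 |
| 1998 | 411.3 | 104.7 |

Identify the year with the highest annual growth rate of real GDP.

1995: real = 378.4/0.980 = 386.12; growth vs 1994 (373.13) = 3.48%.
1996: real = 415.2/1.044 = 397.70; growth vs 1995 (386.12) = 3.00%.
1997: real = 413.3/1.053 = 392.50; growth vs 1996 (397.70) = -1.31%.
1998: real = 411.3/1.047 = 392.84; growth vs 1997 (392.50) = 0.09%.

1995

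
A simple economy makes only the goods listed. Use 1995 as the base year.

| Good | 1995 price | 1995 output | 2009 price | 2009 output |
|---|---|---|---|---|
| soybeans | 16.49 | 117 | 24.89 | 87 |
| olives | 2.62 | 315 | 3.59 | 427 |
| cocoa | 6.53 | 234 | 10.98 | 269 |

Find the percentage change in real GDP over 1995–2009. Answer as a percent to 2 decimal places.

Real GDP 1995 = Nominal GDP 1995 = 16.49·117 + 2.62·315 + 6.53·234 = 4282.65.
Real GDP 2009 (at 1995 prices) = 16.49·87 + 2.62·427 + 6.53·269 = 4309.94.
Real growth = 4309.94/4282.65 − 1 = 0.0064.

0.64%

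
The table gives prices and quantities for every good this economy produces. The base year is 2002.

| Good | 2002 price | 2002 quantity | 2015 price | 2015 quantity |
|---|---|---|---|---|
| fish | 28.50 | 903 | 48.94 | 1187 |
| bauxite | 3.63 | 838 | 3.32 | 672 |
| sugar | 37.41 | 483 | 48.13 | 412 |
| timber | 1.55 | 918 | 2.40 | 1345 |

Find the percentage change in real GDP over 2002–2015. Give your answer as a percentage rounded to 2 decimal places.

11.39%

Real GDP 2002 = Nominal GDP 2002 = 28.50·903 + 3.63·838 + 37.41·483 + 1.55·918 = 48269.37.
Real GDP 2015 (at 2002 prices) = 28.50·1187 + 3.63·672 + 37.41·412 + 1.55·1345 = 53766.53.
Real growth = 53766.53/48269.37 − 1 = 0.1139.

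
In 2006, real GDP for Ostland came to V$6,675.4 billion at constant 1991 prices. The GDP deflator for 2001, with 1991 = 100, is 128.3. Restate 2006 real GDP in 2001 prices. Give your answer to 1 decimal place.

Real GDP in 2001 prices = Real GDP in 1991 prices × (P_2001/P_1991) = 6675.4 × 1.283 = 8564.54.

V$8,564.5 billion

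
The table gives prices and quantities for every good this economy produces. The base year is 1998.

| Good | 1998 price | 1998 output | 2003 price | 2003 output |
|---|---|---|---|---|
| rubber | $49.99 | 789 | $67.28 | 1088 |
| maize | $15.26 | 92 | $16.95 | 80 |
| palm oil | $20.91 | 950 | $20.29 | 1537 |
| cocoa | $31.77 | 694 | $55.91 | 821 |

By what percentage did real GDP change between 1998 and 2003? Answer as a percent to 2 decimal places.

37.55%

Real GDP 1998 = Nominal GDP 1998 = 49.99·789 + 15.26·92 + 20.91·950 + 31.77·694 = 82758.91.
Real GDP 2003 (at 1998 prices) = 49.99·1088 + 15.26·80 + 20.91·1537 + 31.77·821 = 113831.76.
Real growth = 113831.76/82758.91 − 1 = 0.3755.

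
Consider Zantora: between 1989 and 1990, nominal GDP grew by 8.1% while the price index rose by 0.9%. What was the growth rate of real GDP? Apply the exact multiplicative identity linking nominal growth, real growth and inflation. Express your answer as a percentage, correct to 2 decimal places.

(1 + g_nom) = (1 + g_real)(1 + π), so g_real = 1.0810 / 1.0090 − 1 = 0.07136.

7.14%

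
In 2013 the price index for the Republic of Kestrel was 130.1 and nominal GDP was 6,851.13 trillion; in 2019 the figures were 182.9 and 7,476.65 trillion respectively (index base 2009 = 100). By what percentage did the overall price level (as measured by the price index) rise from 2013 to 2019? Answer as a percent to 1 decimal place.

Price-level change = 182.9 / 130.1 − 1 = 0.4058.

40.6%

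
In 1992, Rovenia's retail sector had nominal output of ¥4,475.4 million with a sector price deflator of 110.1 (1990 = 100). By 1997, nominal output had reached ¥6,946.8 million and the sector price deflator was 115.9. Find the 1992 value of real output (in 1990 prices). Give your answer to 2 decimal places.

¥4,064.85 million

Real output = Nominal / (sector price deflator/100) = 4475.4 / 1.101 = 4064.85.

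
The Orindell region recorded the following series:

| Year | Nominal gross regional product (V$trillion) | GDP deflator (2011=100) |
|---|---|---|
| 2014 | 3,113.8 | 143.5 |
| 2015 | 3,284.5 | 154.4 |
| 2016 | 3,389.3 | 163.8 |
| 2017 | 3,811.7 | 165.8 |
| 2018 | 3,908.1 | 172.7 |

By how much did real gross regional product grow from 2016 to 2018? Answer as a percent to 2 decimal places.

9.36%

Real gross regional product 2016 = 3389.3/1.638 = 2069.17.
Real gross regional product 2018 = 3908.1/1.727 = 2262.94.
Change = 2262.94/2069.17 − 1 = 0.0936.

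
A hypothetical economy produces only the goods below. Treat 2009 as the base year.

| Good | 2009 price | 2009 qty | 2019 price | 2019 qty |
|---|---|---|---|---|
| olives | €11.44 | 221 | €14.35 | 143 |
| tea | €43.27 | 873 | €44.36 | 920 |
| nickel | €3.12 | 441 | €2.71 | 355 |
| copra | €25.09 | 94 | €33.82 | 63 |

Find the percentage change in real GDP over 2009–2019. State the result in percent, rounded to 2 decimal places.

Real GDP 2009 = Nominal GDP 2009 = 11.44·221 + 43.27·873 + 3.12·441 + 25.09·94 = 44037.33.
Real GDP 2019 (at 2009 prices) = 11.44·143 + 43.27·920 + 3.12·355 + 25.09·63 = 44132.59.
Real growth = 44132.59/44037.33 − 1 = 0.0022.

0.22%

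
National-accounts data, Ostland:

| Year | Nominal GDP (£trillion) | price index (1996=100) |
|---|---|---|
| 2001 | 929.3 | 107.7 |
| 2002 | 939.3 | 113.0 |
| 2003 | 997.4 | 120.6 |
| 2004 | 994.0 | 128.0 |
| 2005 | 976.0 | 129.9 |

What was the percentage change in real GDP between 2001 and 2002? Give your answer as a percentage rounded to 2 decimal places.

Real GDP 2001 = 929.3/1.077 = 862.86.
Real GDP 2002 = 939.3/1.130 = 831.24.
Change = 831.24/862.86 − 1 = -0.0366.

-3.66%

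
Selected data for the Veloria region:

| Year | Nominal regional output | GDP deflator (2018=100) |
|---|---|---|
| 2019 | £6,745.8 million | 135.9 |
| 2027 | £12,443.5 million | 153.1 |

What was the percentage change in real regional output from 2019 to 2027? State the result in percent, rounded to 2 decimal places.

Real regional output 2019 = 6745.8 / 1.359 = 4963.80.
Real regional output 2027 = 12443.5 / 1.531 = 8127.69.
Real growth = 8127.69 / 4963.80 − 1 = 0.6374.

63.74%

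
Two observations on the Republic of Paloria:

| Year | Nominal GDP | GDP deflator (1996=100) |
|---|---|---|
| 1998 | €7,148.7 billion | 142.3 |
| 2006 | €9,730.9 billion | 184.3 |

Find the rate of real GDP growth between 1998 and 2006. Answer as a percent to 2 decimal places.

5.10%

Real GDP 1998 = 7148.7 / 1.423 = 5023.68.
Real GDP 2006 = 9730.9 / 1.843 = 5279.92.
Real growth = 5279.92 / 5023.68 − 1 = 0.0510.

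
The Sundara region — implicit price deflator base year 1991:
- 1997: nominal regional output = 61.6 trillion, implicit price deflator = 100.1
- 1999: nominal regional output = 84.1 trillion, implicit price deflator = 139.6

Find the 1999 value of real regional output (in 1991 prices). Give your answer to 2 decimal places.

60.24 trillion

Real regional output = Nominal / (implicit price deflator/100) = 84.1 / 1.396 = 60.24.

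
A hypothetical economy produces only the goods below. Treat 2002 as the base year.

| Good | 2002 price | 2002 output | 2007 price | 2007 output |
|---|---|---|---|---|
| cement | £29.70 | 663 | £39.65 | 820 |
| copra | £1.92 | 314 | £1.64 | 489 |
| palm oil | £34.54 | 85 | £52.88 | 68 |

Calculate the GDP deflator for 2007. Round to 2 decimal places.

133.53

Nominal GDP 2007 = 39.65·820 + 1.64·489 + 52.88·68 = 36910.80.
Real GDP 2007 (at 2002 prices) = 29.70·820 + 1.92·489 + 34.54·68 = 27641.60.
Deflator = Nominal/Real × 100 = 36910.80/27641.60 × 100 = 133.534.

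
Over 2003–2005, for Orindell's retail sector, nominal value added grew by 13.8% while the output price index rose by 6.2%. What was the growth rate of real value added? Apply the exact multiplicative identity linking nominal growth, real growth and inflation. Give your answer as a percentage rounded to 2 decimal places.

7.16%

(1 + g_nom) = (1 + g_real)(1 + π), so g_real = 1.1380 / 1.0620 − 1 = 0.07156.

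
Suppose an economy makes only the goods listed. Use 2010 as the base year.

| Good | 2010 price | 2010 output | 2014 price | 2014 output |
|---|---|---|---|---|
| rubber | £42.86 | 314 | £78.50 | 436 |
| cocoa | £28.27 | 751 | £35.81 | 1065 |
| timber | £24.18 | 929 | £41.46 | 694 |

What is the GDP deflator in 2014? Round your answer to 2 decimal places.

154.23

Nominal GDP 2014 = 78.50·436 + 35.81·1065 + 41.46·694 = 101136.89.
Real GDP 2014 (at 2010 prices) = 42.86·436 + 28.27·1065 + 24.18·694 = 65575.43.
Deflator = Nominal/Real × 100 = 101136.89/65575.43 × 100 = 154.230.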